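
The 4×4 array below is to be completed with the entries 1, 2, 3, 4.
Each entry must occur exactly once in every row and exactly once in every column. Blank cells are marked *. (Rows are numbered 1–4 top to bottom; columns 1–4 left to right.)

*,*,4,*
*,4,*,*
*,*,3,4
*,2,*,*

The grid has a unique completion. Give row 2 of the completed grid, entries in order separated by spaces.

3 4 2 1

Row 3, column 2: row 3 has {3, 4} and column 2 has {2, 4}, leaving only 1.
Row 1, column 2: row 1 has {4} and column 2 has {1, 2, 4}, leaving only 3.
Row 3, column 1: row 3 has {1, 3, 4} and column 1 has {}, leaving only 2.
Row 1, column 1: row 1 has {3, 4} and column 1 has {2}, leaving only 1.
Row 2, column 1: row 2 has {4} and column 1 has {1, 2}, leaving only 3.
Row 1, column 4: row 1 has {1, 3, 4} and column 4 has {4}, leaving only 2.
Row 2, column 4: row 2 has {3, 4} and column 4 has {2, 4}, leaving only 1.
Row 2, column 3: row 2 has {1, 3, 4} and column 3 has {3, 4}, leaving only 2.
So row 2 reads: 3 4 2 1.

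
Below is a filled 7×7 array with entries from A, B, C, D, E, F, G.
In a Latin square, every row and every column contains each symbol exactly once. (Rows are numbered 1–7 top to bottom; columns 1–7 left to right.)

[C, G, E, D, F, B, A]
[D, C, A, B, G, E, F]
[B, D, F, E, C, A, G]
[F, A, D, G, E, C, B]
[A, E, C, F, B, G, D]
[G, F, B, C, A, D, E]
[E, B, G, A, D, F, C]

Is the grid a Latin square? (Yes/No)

Each row is a permutation of the 7 symbols, and so is each column.

Yes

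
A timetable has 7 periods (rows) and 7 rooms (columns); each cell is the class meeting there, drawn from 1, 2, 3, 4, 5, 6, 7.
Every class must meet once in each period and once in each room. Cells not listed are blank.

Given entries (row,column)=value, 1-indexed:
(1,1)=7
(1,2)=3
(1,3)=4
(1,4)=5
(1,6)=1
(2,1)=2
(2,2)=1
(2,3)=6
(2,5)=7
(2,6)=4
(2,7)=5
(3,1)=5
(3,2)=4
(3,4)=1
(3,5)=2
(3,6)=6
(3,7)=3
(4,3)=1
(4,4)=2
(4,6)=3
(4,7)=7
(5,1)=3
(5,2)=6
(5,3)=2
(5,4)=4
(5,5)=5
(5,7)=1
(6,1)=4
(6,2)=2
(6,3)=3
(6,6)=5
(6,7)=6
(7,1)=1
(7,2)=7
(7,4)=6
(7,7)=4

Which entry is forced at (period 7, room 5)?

Period 7 already has {1, 4, 6, 7} and room 5 already has {2, 5, 7}, so period 7, room 5 must be 3.

3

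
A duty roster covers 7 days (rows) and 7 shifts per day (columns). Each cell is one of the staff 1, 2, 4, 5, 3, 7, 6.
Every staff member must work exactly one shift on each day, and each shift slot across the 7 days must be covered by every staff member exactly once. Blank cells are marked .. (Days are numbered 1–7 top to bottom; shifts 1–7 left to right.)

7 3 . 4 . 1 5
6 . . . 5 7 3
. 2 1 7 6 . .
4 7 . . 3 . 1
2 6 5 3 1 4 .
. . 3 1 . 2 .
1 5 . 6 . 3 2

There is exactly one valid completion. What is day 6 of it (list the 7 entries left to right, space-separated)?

5 4 3 1 7 2 6

Day 6, shift 1: day 6 has {1, 2, 3} and shift 1 has {1, 2, 4, 7, 6}, leaving only 5.
Day 6, shift 2: day 6 has {1, 2, 5, 3} and shift 2 has {2, 5, 3, 7, 6}, leaving only 4.
Day 6, shift 5: day 6 has {1, 2, 4, 5, 3} and shift 5 has {1, 5, 3, 6}, leaving only 7.
Day 6, shift 7: day 6 has {1, 2, 4, 5, 3, 7} and shift 7 has {1, 2, 5, 3}, leaving only 6.
So day 6 reads: 5 4 3 1 7 2 6.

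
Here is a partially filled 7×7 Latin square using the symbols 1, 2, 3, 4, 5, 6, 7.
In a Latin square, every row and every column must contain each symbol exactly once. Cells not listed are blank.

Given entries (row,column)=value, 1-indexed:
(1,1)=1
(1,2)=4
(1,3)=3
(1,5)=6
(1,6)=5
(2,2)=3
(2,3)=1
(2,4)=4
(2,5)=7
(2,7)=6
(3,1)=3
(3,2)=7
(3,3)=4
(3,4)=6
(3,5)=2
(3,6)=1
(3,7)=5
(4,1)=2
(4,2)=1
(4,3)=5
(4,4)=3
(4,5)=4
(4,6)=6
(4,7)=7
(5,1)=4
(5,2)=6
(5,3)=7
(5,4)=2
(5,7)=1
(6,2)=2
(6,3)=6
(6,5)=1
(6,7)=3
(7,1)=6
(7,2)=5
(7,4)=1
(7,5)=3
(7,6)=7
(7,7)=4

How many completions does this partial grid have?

Row 1, column 4: eliminating its row and column leaves {7}.
Row 1, column 7: eliminating its row and column leaves {2}.
Row 2, column 1: eliminating its row and column leaves {5}.
Row 2, column 6: eliminating its row and column leaves {2}.
Row 5, column 5: eliminating its row and column leaves {5}.
Row 5, column 6: eliminating its row and column leaves {3}.
Row 6, column 1: eliminating its row and column leaves {5, 7}.
Row 6, column 4: eliminating its row and column leaves {5, 7}.
Row 6, column 6: eliminating its row and column leaves {4}.
Row 7, column 3: eliminating its row and column leaves {2}.
Only one assignment across all blanks avoids any row or column repeat, giving 1 completion.

1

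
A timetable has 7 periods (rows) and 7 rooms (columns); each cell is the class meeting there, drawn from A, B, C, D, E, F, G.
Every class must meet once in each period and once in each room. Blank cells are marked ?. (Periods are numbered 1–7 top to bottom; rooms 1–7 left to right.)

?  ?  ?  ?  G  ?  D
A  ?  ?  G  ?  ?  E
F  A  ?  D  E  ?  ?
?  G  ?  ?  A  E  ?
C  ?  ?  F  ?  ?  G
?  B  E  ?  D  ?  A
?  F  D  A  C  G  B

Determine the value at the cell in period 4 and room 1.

Period 3, room 7: period 3 has {A, D, E, F} and room 7 has {A, B, D, E, G}, leaving only C.
Period 3, room 6: period 3 has {A, C, D, E, F} and room 6 has {E, G}, leaving only B.
Period 3, room 3: period 3 has {A, B, C, D, E, F} and room 3 has {D, E}, leaving only G.
Period 4, room 7: period 4 has {A, E, G} and room 7 has {A, B, C, D, E, G}, leaving only F.
Period 5, room 5: period 5 has {C, F, G} and room 5 has {A, C, D, E, G}, leaving only B.
Period 2, room 5: period 2 has {A, E, G} and room 5 has {A, B, C, D, E, G}, leaving only F.
Period 5, room 3: period 5 has {B, C, F, G} and room 3 has {D, E, G}, leaving only A.
Period 5, room 6: period 5 has {A, B, C, F, G} and room 6 has {B, E, G}, leaving only D.
Period 2, room 6: period 2 has {A, E, F, G} and room 6 has {B, D, E, G}, leaving only C.
Period 2, room 2: period 2 has {A, C, E, F, G} and room 2 has {A, B, F, G}, leaving only D.
Period 2, room 3: period 2 has {A, C, D, E, F, G} and room 3 has {A, D, E, G}, leaving only B.
Period 4, room 3: period 4 has {A, E, F, G} and room 3 has {A, B, D, E, G}, leaving only C.
Period 1, room 3: period 1 has {D, G} and room 3 has {A, B, C, D, E, G}, leaving only F.
Period 1, room 6: period 1 has {D, F, G} and room 6 has {B, C, D, E, G}, leaving only A.
Period 4, room 4: period 4 has {A, C, E, F, G} and room 4 has {A, D, F, G}, leaving only B.
Period 4 already has {A, B, C, E, F, G} and room 1 already has {A, C, F}, so period 4, room 1 must be D.

D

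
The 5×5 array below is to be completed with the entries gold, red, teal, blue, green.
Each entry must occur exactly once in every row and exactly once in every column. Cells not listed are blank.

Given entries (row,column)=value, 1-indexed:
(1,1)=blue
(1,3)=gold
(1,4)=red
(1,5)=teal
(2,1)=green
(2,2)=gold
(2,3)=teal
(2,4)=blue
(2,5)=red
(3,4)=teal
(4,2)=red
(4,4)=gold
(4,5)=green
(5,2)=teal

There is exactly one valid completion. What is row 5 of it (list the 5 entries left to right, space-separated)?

Row 5, column 4: row 5 has {teal} and column 4 has {gold, red, teal, blue}, leaving only green.
Row 1, column 2: row 1 has {gold, red, teal, blue} and column 2 has {gold, red, teal}, leaving only green.
Row 3, column 2: row 3 has {teal} and column 2 has {gold, red, teal, green}, leaving only blue.
Row 3, column 5: row 3 has {teal, blue} and column 5 has {red, teal, green}, leaving only gold.
Row 5, column 5: row 5 has {teal, green} and column 5 has {gold, red, teal, green}, leaving only blue.
Row 5, column 3: row 5 has {teal, blue, green} and column 3 has {gold, teal}, leaving only red.
Row 5, column 1: row 5 has {red, teal, blue, green} and column 1 has {blue, green}, leaving only gold.
So row 5 reads: gold teal red green blue.

gold teal red green blue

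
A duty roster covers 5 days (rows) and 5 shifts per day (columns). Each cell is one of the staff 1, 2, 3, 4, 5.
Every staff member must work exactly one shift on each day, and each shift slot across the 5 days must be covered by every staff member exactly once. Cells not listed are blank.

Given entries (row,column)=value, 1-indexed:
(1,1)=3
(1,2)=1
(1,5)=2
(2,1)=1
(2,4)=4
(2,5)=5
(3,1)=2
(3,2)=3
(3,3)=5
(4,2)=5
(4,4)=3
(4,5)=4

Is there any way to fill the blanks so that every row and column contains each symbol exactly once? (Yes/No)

Day 4, shift 1: day 4 together with shift 1 already contain {1, 2, 3, 4, 5} — every symbol — so nothing can go there. The grid has no valid completion.

No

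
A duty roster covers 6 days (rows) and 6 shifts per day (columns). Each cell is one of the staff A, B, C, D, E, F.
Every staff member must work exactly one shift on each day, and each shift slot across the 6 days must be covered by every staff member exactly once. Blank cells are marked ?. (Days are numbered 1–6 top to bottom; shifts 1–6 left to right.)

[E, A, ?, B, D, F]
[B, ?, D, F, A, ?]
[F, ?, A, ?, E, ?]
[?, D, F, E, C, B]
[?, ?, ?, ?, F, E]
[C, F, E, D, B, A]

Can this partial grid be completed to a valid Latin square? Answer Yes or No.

Yes

No day or shift among the givens repeats a symbol, and propagating forced cells runs into no contradiction.
One valid completion exists (for instance, E A C B D F / B E D F A C / F B A C E D / A D F E C B / D C B A F E / C F E D B A).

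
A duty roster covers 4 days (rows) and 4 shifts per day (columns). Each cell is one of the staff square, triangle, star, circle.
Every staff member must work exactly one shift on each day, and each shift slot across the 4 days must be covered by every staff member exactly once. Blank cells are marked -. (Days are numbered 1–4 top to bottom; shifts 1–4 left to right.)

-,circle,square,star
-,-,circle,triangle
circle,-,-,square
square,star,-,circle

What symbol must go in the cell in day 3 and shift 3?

star

Day 1, shift 1: day 1 has {square, star, circle} and shift 1 has {square, circle}, leaving only triangle.
Day 2, shift 1: day 2 has {triangle, circle} and shift 1 has {square, triangle, circle}, leaving only star.
Day 2, shift 2: day 2 has {triangle, star, circle} and shift 2 has {star, circle}, leaving only square.
Day 3, shift 2: day 3 has {square, circle} and shift 2 has {square, star, circle}, leaving only triangle.
Day 3 already has {square, triangle, circle} and shift 3 already has {square, circle}, so day 3, shift 3 must be star.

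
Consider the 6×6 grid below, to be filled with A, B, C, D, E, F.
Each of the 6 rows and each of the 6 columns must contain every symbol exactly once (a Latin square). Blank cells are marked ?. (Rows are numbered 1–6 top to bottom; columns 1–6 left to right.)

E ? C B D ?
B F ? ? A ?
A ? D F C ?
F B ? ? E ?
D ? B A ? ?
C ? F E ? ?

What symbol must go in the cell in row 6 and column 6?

Row 1, column 2: row 1 has {B, C, D, E} and column 2 has {B, F}, leaving only A.
Row 1, column 6: row 1 has {A, B, C, D, E} and column 6 has {}, leaving only F.
Row 2, column 3: row 2 has {A, B, F} and column 3 has {B, C, D, F}, leaving only E.
Row 3, column 2: row 3 has {A, C, D, F} and column 2 has {A, B, F}, leaving only E.
Row 3, column 6: row 3 has {A, C, D, E, F} and column 6 has {F}, leaving only B.
Row 4, column 3: row 4 has {B, E, F} and column 3 has {B, C, D, E, F}, leaving only A.
Row 5, column 2: row 5 has {A, B, D} and column 2 has {A, B, E, F}, leaving only C.
Row 5, column 5: row 5 has {A, B, C, D} and column 5 has {A, C, D, E}, leaving only F.
Row 5, column 6: row 5 has {A, B, C, D, F} and column 6 has {B, F}, leaving only E.
Row 6, column 2: row 6 has {C, E, F} and column 2 has {A, B, C, E, F}, leaving only D.
Row 6 already has {C, D, E, F} and column 6 already has {B, E, F}, so row 6, column 6 must be A.

A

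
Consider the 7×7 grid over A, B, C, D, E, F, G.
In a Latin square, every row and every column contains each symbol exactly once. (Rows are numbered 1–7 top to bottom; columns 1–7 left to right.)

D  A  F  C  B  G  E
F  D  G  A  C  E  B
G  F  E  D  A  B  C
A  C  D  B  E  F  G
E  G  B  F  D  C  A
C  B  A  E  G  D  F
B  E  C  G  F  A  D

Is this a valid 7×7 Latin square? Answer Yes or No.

Yes

Each row is a permutation of the 7 symbols, and so is each column.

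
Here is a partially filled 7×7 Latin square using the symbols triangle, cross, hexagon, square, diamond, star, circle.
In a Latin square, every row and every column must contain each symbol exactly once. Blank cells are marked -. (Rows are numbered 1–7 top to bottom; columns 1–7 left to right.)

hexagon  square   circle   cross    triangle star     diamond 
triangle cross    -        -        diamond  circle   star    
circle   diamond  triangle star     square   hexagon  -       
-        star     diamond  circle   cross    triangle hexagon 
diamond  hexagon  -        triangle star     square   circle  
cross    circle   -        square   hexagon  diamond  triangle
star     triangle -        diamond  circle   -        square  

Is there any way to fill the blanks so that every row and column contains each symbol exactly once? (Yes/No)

No row or column among the givens repeats a symbol, and propagating forced cells runs into no contradiction.
One valid completion exists (for instance, hexagon square circle cross triangle star diamond / triangle cross square hexagon diamond circle star / circle diamond triangle star square hexagon cross / square star diamond circle cross triangle hexagon / diamond hexagon cross triangle star square circle / cross circle star square hexagon diamond triangle / star triangle hexagon diamond circle cross square).

Yes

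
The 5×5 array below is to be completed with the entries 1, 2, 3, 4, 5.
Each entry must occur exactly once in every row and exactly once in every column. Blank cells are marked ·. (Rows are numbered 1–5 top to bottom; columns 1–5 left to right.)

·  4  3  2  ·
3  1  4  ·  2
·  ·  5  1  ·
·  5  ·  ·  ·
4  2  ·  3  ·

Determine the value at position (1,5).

1

Row 2, column 4: row 2 has {1, 2, 3, 4} and column 4 has {1, 2, 3}, leaving only 5.
Row 3, column 1: row 3 has {1, 5} and column 1 has {3, 4}, leaving only 2.
Row 3, column 2: row 3 has {1, 2, 5} and column 2 has {1, 2, 4, 5}, leaving only 3.
Row 3, column 5: row 3 has {1, 2, 3, 5} and column 5 has {2}, leaving only 4.
Row 4, column 1: row 4 has {5} and column 1 has {2, 3, 4}, leaving only 1.
Row 1, column 1: row 1 has {2, 3, 4} and column 1 has {1, 2, 3, 4}, leaving only 5.
Row 1 already has {2, 3, 4, 5} and column 5 already has {2, 4}, so row 1, column 5 must be 1.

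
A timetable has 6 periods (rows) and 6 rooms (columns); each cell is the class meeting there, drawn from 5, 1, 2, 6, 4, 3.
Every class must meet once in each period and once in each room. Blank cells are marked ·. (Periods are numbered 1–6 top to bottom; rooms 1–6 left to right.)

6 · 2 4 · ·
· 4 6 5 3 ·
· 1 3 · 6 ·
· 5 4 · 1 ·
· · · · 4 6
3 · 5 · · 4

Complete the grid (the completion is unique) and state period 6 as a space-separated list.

3 6 5 1 2 4

Period 6, room 5: period 6 has {5, 4, 3} and room 5 has {1, 6, 4, 3}, leaving only 2.
Period 6, room 2: period 6 has {5, 2, 4, 3} and room 2 has {5, 1, 4}, leaving only 6.
Period 6, room 4: period 6 has {5, 2, 6, 4, 3} and room 4 has {5, 4}, leaving only 1.
So period 6 reads: 3 6 5 1 2 4.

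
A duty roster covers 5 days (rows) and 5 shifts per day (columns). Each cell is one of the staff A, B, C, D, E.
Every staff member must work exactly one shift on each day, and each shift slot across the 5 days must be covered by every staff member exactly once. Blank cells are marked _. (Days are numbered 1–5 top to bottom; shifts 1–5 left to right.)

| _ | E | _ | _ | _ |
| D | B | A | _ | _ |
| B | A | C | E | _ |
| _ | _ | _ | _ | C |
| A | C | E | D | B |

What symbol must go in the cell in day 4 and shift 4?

A

Day 1, shift 1: day 1 has {E} and shift 1 has {A, B, D}, leaving only C.
Day 2, shift 4: day 2 has {A, B, D} and shift 4 has {D, E}, leaving only C.
Day 2, shift 5: day 2 has {A, B, C, D} and shift 5 has {B, C}, leaving only E.
Day 3, shift 5: day 3 has {A, B, C, E} and shift 5 has {B, C, E}, leaving only D.
Day 1, shift 5: day 1 has {C, E} and shift 5 has {B, C, D, E}, leaving only A.
Day 1, shift 4: day 1 has {A, C, E} and shift 4 has {C, D, E}, leaving only B.
Day 4 already has {C} and shift 4 already has {B, C, D, E}, so day 4, shift 4 must be A.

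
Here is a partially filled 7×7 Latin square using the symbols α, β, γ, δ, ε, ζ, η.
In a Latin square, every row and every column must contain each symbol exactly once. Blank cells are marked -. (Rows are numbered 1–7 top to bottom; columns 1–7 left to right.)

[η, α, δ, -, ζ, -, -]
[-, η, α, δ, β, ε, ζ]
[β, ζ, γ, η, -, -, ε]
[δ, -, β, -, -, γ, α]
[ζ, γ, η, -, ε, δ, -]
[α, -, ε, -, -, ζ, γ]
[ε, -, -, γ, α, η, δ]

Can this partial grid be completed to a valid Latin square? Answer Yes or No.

Row 1, column 6: row 1 has {α, δ, ζ, η} and column 6 has {γ, δ, ε, ζ, η}, so it must be β.
Now row 1, column 7: row 1 together with column 7 already contain {α, β, γ, δ, ε, ζ, η} — every symbol — so nothing can go there. The grid has no valid completion.

No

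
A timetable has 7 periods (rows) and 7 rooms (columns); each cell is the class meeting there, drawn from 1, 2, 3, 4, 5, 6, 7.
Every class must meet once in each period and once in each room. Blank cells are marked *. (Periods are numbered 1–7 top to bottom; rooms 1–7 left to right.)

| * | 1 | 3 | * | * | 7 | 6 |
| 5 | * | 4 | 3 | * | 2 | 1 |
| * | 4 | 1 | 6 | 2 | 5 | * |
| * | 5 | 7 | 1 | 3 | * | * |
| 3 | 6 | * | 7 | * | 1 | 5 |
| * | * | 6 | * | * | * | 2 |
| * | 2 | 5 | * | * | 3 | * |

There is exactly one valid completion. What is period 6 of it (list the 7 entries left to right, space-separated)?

1 3 6 5 7 4 2

Period 6, room 6: period 6 has {2, 6} and room 6 has {1, 2, 3, 5, 7}, leaving only 4.
Period 6, room 4: period 6 has {2, 4, 6} and room 4 has {1, 3, 6, 7}, leaving only 5.
Period 2, room 2: period 2 has {1, 2, 3, 4, 5} and room 2 has {1, 2, 4, 5, 6}, leaving only 7.
Period 6, room 2: period 6 has {2, 4, 5, 6} and room 2 has {1, 2, 4, 5, 6, 7}, leaving only 3.
Period 2, room 5: period 2 has {1, 2, 3, 4, 5, 7} and room 5 has {2, 3}, leaving only 6.
Period 3, room 1: period 3 has {1, 2, 4, 5, 6} and room 1 has {3, 5}, leaving only 7.
Period 6, room 1: period 6 has {2, 3, 4, 5, 6} and room 1 has {3, 5, 7}, leaving only 1.
Period 6, room 5: period 6 has {1, 2, 3, 4, 5, 6} and room 5 has {2, 3, 6}, leaving only 7.
So period 6 reads: 1 3 6 5 7 4 2.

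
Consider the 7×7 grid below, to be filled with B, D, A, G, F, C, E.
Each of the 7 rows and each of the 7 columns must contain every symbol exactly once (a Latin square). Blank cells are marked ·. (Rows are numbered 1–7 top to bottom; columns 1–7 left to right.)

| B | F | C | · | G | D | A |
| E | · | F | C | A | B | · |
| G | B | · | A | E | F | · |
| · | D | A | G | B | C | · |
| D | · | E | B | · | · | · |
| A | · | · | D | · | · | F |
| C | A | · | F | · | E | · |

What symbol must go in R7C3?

G

Row 1, column 4: row 1 has {B, D, A, G, F, C} and column 4 has {B, D, A, G, F, C}, leaving only E.
Row 2, column 2: row 2 has {B, A, F, C, E} and column 2 has {B, D, A, F}, leaving only G.
Row 2, column 7: row 2 has {B, A, G, F, C, E} and column 7 has {A, F}, leaving only D.
Row 3, column 3: row 3 has {B, A, G, F, E} and column 3 has {A, F, C, E}, leaving only D.
Row 3, column 7: row 3 has {B, D, A, G, F, E} and column 7 has {D, A, F}, leaving only C.
Row 4, column 1: row 4 has {B, D, A, G, C} and column 1 has {B, D, A, G, C, E}, leaving only F.
Row 4, column 7: row 4 has {B, D, A, G, F, C} and column 7 has {D, A, F, C}, leaving only E.
Row 5, column 2: row 5 has {B, D, E} and column 2 has {B, D, A, G, F}, leaving only C.
Row 5, column 5: row 5 has {B, D, C, E} and column 5 has {B, A, G, E}, leaving only F.
Row 5, column 7: row 5 has {B, D, F, C, E} and column 7 has {D, A, F, C, E}, leaving only G.
Row 5, column 6: row 5 has {B, D, G, F, C, E} and column 6 has {B, D, F, C, E}, leaving only A.
Row 6, column 2: row 6 has {D, A, F} and column 2 has {B, D, A, G, F, C}, leaving only E.
Row 6, column 5: row 6 has {D, A, F, E} and column 5 has {B, A, G, F, E}, leaving only C.
Row 6, column 6: row 6 has {D, A, F, C, E} and column 6 has {B, D, A, F, C, E}, leaving only G.
Row 6, column 3: row 6 has {D, A, G, F, C, E} and column 3 has {D, A, F, C, E}, leaving only B.
Row 7 already has {A, F, C, E} and column 3 already has {B, D, A, F, C, E}, so row 7, column 3 must be G.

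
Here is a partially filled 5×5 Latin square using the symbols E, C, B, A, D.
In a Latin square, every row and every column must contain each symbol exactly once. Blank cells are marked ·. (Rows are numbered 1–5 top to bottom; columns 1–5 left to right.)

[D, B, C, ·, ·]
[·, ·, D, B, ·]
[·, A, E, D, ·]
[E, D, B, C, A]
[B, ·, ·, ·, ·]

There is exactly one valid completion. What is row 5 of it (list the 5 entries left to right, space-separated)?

Row 5, column 3: row 5 has {B} and column 3 has {E, C, B, D}, leaving only A.
Row 5, column 4: row 5 has {B, A} and column 4 has {C, B, D}, leaving only E.
Row 5, column 2: row 5 has {E, B, A} and column 2 has {B, A, D}, leaving only C.
Row 5, column 5: row 5 has {E, C, B, A} and column 5 has {A}, leaving only D.
So row 5 reads: B C A E D.

B C A E D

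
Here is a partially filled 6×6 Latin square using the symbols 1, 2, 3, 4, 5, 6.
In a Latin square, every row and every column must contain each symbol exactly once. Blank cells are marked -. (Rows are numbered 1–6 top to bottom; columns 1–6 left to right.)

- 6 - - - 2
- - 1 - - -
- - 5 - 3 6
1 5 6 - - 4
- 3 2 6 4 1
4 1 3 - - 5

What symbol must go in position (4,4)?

Row 1, column 3: row 1 has {2, 6} and column 3 has {1, 2, 3, 5, 6}, leaving only 4.
Row 2, column 6: row 2 has {1} and column 6 has {1, 2, 4, 5, 6}, leaving only 3.
Row 3, column 1: row 3 has {3, 5, 6} and column 1 has {1, 4}, leaving only 2.
Row 3, column 2: row 3 has {2, 3, 5, 6} and column 2 has {1, 3, 5, 6}, leaving only 4.
Row 2, column 2: row 2 has {1, 3} and column 2 has {1, 3, 4, 5, 6}, leaving only 2.
Row 3, column 4: row 3 has {2, 3, 4, 5, 6} and column 4 has {6}, leaving only 1.
Row 4, column 5: row 4 has {1, 4, 5, 6} and column 5 has {3, 4}, leaving only 2.
Row 4 already has {1, 2, 4, 5, 6} and column 4 already has {1, 6}, so row 4, column 4 must be 3.

3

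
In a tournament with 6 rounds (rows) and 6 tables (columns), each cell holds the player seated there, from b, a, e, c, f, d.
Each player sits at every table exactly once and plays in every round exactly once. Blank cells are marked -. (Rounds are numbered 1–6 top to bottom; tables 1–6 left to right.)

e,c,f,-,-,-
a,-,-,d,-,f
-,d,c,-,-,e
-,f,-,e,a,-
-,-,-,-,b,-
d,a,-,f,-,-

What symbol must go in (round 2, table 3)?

e

Round 1, table 5: round 1 has {e, c, f} and table 5 has {b, a}, leaving only d.
Round 3, table 5: round 3 has {e, c, d} and table 5 has {b, a, d}, leaving only f.
Round 3, table 1: round 3 has {e, c, f, d} and table 1 has {a, e, d}, leaving only b.
Round 3, table 4: round 3 has {b, e, c, f, d} and table 4 has {e, f, d}, leaving only a.
Round 1, table 4: round 1 has {e, c, f, d} and table 4 has {a, e, f, d}, leaving only b.
Round 1, table 6: round 1 has {b, e, c, f, d} and table 6 has {e, f}, leaving only a.
Round 4, table 1: round 4 has {a, e, f} and table 1 has {b, a, e, d}, leaving only c.
Round 5, table 1: round 5 has {b} and table 1 has {b, a, e, c, d}, leaving only f.
Round 5, table 2: round 5 has {b, f} and table 2 has {a, c, f, d}, leaving only e.
Round 2, table 2: round 2 has {a, f, d} and table 2 has {a, e, c, f, d}, leaving only b.
Round 2 already has {b, a, f, d} and table 3 already has {c, f}, so round 2, table 3 must be e.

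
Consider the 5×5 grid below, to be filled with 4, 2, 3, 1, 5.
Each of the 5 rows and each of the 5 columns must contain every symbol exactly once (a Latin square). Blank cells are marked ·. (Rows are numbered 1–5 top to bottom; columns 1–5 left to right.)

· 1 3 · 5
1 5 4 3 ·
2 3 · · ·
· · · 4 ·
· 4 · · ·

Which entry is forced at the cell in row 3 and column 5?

Row 1, column 1: row 1 has {3, 1, 5} and column 1 has {2, 1}, leaving only 4.
Row 1, column 4: row 1 has {4, 3, 1, 5} and column 4 has {4, 3}, leaving only 2.
Row 2, column 5: row 2 has {4, 3, 1, 5} and column 5 has {5}, leaving only 2.
Row 4, column 2: row 4 has {4} and column 2 has {4, 3, 1, 5}, leaving only 2.
Row 3, column 5 is narrowed to {4, 1}.
If it were 1, then row 3, column 4 would be left with no valid symbol.
So row 3, column 5 must be 4.

4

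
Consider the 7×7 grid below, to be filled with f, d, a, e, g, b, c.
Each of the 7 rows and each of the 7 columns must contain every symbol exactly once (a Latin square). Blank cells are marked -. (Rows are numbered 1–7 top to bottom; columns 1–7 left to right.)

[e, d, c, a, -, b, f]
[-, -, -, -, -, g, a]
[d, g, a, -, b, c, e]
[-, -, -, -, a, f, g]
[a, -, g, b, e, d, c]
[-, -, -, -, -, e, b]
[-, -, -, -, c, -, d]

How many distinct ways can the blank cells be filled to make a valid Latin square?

11

Row 1, column 5: eliminating its row and column leaves {g}.
Row 2, column 1: eliminating its row and column leaves {f, b, c}.
Row 2, column 2: eliminating its row and column leaves {f, e, b, c}.
Row 2, column 3: eliminating its row and column leaves {f, d, e, b}.
Row 2, column 4: eliminating its row and column leaves {f, d, e, c}.
Row 2, column 5: eliminating its row and column leaves {f, d}.
Row 3, column 4: eliminating its row and column leaves {f}.
Row 4, column 1: eliminating its row and column leaves {b, c}.
Row 4, column 2: eliminating its row and column leaves {e, b, c}.
Row 4, column 3: eliminating its row and column leaves {d, e, b}.
Row 4, column 4: eliminating its row and column leaves {d, e, c}.
Row 5, column 2: eliminating its row and column leaves {f}.
Row 6, column 1: eliminating its row and column leaves {f, g, c}.
Row 6, column 2: eliminating its row and column leaves {f, a, c}.
Row 6, column 3: eliminating its row and column leaves {f, d}.
Row 6, column 4: eliminating its row and column leaves {f, d, g, c}.
Row 6, column 5: eliminating its row and column leaves {f, d, g}.
Row 7, column 1: eliminating its row and column leaves {f, g, b}.
Row 7, column 2: eliminating its row and column leaves {f, a, e, b}.
Row 7, column 3: eliminating its row and column leaves {f, e, b}.
Row 7, column 4: eliminating its row and column leaves {f, e, g}.
Row 7, column 6: eliminating its row and column leaves {a}.
Enumerating the assignments across these blanks that avoid any row or column repeat gives 11 completions.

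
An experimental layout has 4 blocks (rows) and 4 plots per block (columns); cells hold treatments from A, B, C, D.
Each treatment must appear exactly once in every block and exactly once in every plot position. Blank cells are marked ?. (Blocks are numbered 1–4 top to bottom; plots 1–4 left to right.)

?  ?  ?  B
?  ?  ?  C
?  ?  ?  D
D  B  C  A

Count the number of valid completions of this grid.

4

Block 1, plot 1: eliminating its block and plot leaves {A, C}.
Block 1, plot 2: eliminating its block and plot leaves {A, C, D}.
Block 1, plot 3: eliminating its block and plot leaves {A, D}.
Block 2, plot 1: eliminating its block and plot leaves {A, B}.
Block 2, plot 2: eliminating its block and plot leaves {A, D}.
Block 2, plot 3: eliminating its block and plot leaves {A, B, D}.
Block 3, plot 1: eliminating its block and plot leaves {A, B, C}.
Block 3, plot 2: eliminating its block and plot leaves {A, C}.
Block 3, plot 3: eliminating its block and plot leaves {A, B}.
Enumerating the assignments across these blanks that avoid any block or plot repeat gives 4 completions.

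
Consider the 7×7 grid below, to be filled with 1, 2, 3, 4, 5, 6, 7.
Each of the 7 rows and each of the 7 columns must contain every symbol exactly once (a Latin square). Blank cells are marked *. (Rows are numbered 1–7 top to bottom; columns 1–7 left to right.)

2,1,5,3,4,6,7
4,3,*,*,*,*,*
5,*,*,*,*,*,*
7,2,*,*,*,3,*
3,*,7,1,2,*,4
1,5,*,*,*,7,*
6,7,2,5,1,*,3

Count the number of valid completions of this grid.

Row 2, column 3: eliminating its row and column leaves {1, 6}.
Row 2, column 4: eliminating its row and column leaves {2, 6, 7}.
Row 2, column 5: eliminating its row and column leaves {5, 6, 7}.
Row 2, column 6: eliminating its row and column leaves {1, 2, 5}.
Row 2, column 7: eliminating its row and column leaves {1, 2, 5, 6}.
Row 3, column 2: eliminating its row and column leaves {4, 6}.
Row 3, column 3: eliminating its row and column leaves {1, 3, 4, 6}.
Row 3, column 4: eliminating its row and column leaves {2, 4, 6, 7}.
Row 3, column 5: eliminating its row and column leaves {3, 6, 7}.
Row 3, column 6: eliminating its row and column leaves {1, 2, 4}.
Row 3, column 7: eliminating its row and column leaves {1, 2, 6}.
Row 4, column 3: eliminating its row and column leaves {1, 4, 6}.
Row 4, column 4: eliminating its row and column leaves {4, 6}.
Row 4, column 5: eliminating its row and column leaves {5, 6}.
Row 4, column 7: eliminating its row and column leaves {1, 5, 6}.
Row 5, column 2: eliminating its row and column leaves {6}.
Row 5, column 6: eliminating its row and column leaves {5}.
Row 6, column 3: eliminating its row and column leaves {3, 4, 6}.
Row 6, column 4: eliminating its row and column leaves {2, 4, 6}.
Row 6, column 5: eliminating its row and column leaves {3, 6}.
Row 6, column 7: eliminating its row and column leaves {2, 6}.
Row 7, column 6: eliminating its row and column leaves {4}.
Enumerating the assignments across these blanks that avoid any row or column repeat gives 9 completions.

9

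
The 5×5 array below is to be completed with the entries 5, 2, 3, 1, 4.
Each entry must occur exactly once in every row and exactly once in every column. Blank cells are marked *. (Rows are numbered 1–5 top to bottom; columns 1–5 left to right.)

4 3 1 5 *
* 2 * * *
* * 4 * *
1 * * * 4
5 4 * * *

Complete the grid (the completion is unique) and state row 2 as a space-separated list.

3 2 5 4 1

Row 2, column 1: row 2 has {2} and column 1 has {5, 1, 4}, leaving only 3.
Row 2, column 3: row 2 has {2, 3} and column 3 has {1, 4}, leaving only 5.
Row 2, column 5: row 2 has {5, 2, 3} and column 5 has {4}, leaving only 1.
Row 2, column 4: row 2 has {5, 2, 3, 1} and column 4 has {5}, leaving only 4.
So row 2 reads: 3 2 5 4 1.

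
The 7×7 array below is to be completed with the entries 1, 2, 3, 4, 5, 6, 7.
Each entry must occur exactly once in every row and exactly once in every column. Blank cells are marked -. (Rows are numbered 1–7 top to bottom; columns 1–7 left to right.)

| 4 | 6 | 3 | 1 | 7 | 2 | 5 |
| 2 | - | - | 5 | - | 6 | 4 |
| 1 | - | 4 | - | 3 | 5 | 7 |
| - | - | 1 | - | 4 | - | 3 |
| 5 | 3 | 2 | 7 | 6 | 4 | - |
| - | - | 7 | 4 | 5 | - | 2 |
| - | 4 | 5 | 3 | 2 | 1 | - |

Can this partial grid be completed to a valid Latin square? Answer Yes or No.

No

Row 2, column 3: row 2 together with column 3 already contain {1, 2, 3, 4, 5, 6, 7} — every symbol — so nothing can go there. The grid has no valid completion.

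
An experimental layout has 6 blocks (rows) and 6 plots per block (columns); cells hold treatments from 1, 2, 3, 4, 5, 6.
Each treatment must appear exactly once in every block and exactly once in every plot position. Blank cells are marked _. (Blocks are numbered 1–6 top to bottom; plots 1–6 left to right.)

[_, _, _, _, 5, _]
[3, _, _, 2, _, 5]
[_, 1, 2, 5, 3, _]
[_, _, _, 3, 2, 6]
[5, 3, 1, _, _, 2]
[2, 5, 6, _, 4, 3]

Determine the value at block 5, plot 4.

4

Block 2, plot 3: block 2 has {2, 3, 5} and plot 3 has {1, 2, 6}, leaving only 4.
Block 1, plot 3: block 1 has {5} and plot 3 has {1, 2, 4, 6}, leaving only 3.
Block 2, plot 2: block 2 has {2, 3, 4, 5} and plot 2 has {1, 3, 5}, leaving only 6.
Block 2, plot 5: block 2 has {2, 3, 4, 5, 6} and plot 5 has {2, 3, 4, 5}, leaving only 1.
Block 3, plot 6: block 3 has {1, 2, 3, 5} and plot 6 has {2, 3, 5, 6}, leaving only 4.
Block 1, plot 6: block 1 has {3, 5} and plot 6 has {2, 3, 4, 5, 6}, leaving only 1.
Block 3, plot 1: block 3 has {1, 2, 3, 4, 5} and plot 1 has {2, 3, 5}, leaving only 6.
Block 1, plot 1: block 1 has {1, 3, 5} and plot 1 has {2, 3, 5, 6}, leaving only 4.
Block 1, plot 2: block 1 has {1, 3, 4, 5} and plot 2 has {1, 3, 5, 6}, leaving only 2.
Block 1, plot 4: block 1 has {1, 2, 3, 4, 5} and plot 4 has {2, 3, 5}, leaving only 6.
Block 5 already has {1, 2, 3, 5} and plot 4 already has {2, 3, 5, 6}, so block 5, plot 4 must be 4.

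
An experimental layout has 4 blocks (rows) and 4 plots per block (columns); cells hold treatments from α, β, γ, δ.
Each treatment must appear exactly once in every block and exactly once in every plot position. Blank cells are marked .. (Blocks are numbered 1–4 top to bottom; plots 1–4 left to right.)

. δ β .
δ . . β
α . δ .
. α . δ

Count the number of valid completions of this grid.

Block 1, plot 1: eliminating its block and plot leaves {γ}.
Block 1, plot 4: eliminating its block and plot leaves {α, γ}.
Block 2, plot 2: eliminating its block and plot leaves {γ}.
Block 2, plot 3: eliminating its block and plot leaves {α, γ}.
Block 3, plot 2: eliminating its block and plot leaves {β, γ}.
Block 3, plot 4: eliminating its block and plot leaves {γ}.
Block 4, plot 1: eliminating its block and plot leaves {β, γ}.
Block 4, plot 3: eliminating its block and plot leaves {γ}.
Only one assignment across all blanks avoids any block or plot repeat, giving 1 completion.

1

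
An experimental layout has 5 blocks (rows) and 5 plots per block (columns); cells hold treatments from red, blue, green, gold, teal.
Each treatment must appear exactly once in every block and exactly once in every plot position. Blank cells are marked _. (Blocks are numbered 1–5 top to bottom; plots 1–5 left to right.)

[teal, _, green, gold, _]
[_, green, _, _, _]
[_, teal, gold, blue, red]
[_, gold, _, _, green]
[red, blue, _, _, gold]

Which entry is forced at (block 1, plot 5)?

Block 1 already has {green, gold, teal} and plot 5 already has {red, green, gold}, so block 1, plot 5 must be blue.

blue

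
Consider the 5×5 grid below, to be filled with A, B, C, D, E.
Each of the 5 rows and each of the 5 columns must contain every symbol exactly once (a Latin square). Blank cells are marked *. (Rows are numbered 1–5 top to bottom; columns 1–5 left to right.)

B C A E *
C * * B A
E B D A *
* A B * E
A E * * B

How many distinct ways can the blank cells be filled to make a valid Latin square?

1

Row 1, column 5: eliminating its row and column leaves {D}.
Row 2, column 2: eliminating its row and column leaves {D}.
Row 2, column 3: eliminating its row and column leaves {E}.
Row 3, column 5: eliminating its row and column leaves {C}.
Row 4, column 1: eliminating its row and column leaves {D}.
Row 4, column 4: eliminating its row and column leaves {C, D}.
Row 5, column 3: eliminating its row and column leaves {C}.
Row 5, column 4: eliminating its row and column leaves {C, D}.
Only one assignment across all blanks avoids any row or column repeat, giving 1 completion.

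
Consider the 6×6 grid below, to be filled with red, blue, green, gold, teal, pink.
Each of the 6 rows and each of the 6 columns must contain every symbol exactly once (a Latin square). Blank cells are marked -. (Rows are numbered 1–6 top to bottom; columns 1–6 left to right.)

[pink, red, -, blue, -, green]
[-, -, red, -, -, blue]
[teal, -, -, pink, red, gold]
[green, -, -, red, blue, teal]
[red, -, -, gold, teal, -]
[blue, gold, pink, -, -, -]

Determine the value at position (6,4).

teal

Row 1, column 5: row 1 has {red, blue, green, pink} and column 5 has {red, blue, teal}, leaving only gold.
Row 1, column 3: row 1 has {red, blue, green, gold, pink} and column 3 has {red, pink}, leaving only teal.
Row 2, column 1: row 2 has {red, blue} and column 1 has {red, blue, green, teal, pink}, leaving only gold.
Row 4, column 2: row 4 has {red, blue, green, teal} and column 2 has {red, gold}, leaving only pink.
Row 4, column 3: row 4 has {red, blue, green, teal, pink} and column 3 has {red, teal, pink}, leaving only gold.
Row 5, column 6: row 5 has {red, gold, teal} and column 6 has {blue, green, gold, teal}, leaving only pink.
Row 6, column 5: row 6 has {blue, gold, pink} and column 5 has {red, blue, gold, teal}, leaving only green.
Row 6 already has {blue, green, gold, pink} and column 4 already has {red, blue, gold, pink}, so row 6, column 4 must be teal.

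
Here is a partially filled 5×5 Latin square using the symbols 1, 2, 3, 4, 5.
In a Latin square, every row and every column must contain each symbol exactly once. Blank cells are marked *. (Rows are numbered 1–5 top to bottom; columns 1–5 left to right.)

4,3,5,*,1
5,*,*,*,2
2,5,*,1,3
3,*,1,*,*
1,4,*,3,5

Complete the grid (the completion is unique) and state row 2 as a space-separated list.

5 1 3 4 2

Row 2, column 2: row 2 has {2, 5} and column 2 has {3, 4, 5}, leaving only 1.
Row 2, column 4: row 2 has {1, 2, 5} and column 4 has {1, 3}, leaving only 4.
Row 2, column 3: row 2 has {1, 2, 4, 5} and column 3 has {1, 5}, leaving only 3.
So row 2 reads: 5 1 3 4 2.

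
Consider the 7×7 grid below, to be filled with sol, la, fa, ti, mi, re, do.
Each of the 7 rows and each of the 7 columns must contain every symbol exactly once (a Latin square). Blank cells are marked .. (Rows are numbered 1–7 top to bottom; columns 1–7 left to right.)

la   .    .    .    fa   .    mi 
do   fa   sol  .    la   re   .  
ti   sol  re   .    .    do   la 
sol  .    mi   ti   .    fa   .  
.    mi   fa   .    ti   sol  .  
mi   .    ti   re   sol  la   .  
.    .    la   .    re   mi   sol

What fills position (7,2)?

ti

Row 1, column 3: row 1 has {la, fa, mi} and column 3 has {sol, la, fa, ti, mi, re}, leaving only do.
Row 1, column 4: row 1 has {la, fa, mi, do} and column 4 has {ti, re}, leaving only sol.
Row 1, column 6: row 1 has {sol, la, fa, mi, do} and column 6 has {sol, la, fa, mi, re, do}, leaving only ti.
Row 1, column 2: row 1 has {sol, la, fa, ti, mi, do} and column 2 has {sol, fa, mi}, leaving only re.
Row 2, column 4: row 2 has {sol, la, fa, re, do} and column 4 has {sol, ti, re}, leaving only mi.
Row 2, column 7: row 2 has {sol, la, fa, mi, re, do} and column 7 has {sol, la, mi}, leaving only ti.
Row 3, column 4: row 3 has {sol, la, ti, re, do} and column 4 has {sol, ti, mi, re}, leaving only fa.
Row 3, column 5: row 3 has {sol, la, fa, ti, re, do} and column 5 has {sol, la, fa, ti, re}, leaving only mi.
Row 4, column 5: row 4 has {sol, fa, ti, mi} and column 5 has {sol, la, fa, ti, mi, re}, leaving only do.
Row 4, column 2: row 4 has {sol, fa, ti, mi, do} and column 2 has {sol, fa, mi, re}, leaving only la.
Row 4, column 7: row 4 has {sol, la, fa, ti, mi, do} and column 7 has {sol, la, ti, mi}, leaving only re.
Row 5, column 1: row 5 has {sol, fa, ti, mi} and column 1 has {sol, la, ti, mi, do}, leaving only re.
Row 5, column 7: row 5 has {sol, fa, ti, mi, re} and column 7 has {sol, la, ti, mi, re}, leaving only do.
Row 5, column 4: row 5 has {sol, fa, ti, mi, re, do} and column 4 has {sol, fa, ti, mi, re}, leaving only la.
Row 6, column 2: row 6 has {sol, la, ti, mi, re} and column 2 has {sol, la, fa, mi, re}, leaving only do.
Row 7 already has {sol, la, mi, re} and column 2 already has {sol, la, fa, mi, re, do}, so row 7, column 2 must be ti.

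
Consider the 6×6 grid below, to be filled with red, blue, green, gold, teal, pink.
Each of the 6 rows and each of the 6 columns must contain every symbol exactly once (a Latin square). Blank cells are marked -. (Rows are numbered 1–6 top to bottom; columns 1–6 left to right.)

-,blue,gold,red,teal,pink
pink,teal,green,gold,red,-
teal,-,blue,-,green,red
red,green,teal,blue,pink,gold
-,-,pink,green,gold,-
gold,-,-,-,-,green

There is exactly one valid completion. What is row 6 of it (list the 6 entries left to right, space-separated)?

gold pink red teal blue green

Row 6, column 3: row 6 has {green, gold} and column 3 has {blue, green, gold, teal, pink}, leaving only red.
Row 6, column 2: row 6 has {red, green, gold} and column 2 has {blue, green, teal}, leaving only pink.
Row 6, column 4: row 6 has {red, green, gold, pink} and column 4 has {red, blue, green, gold}, leaving only teal.
Row 6, column 5: row 6 has {red, green, gold, teal, pink} and column 5 has {red, green, gold, teal, pink}, leaving only blue.
So row 6 reads: gold pink red teal blue green.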